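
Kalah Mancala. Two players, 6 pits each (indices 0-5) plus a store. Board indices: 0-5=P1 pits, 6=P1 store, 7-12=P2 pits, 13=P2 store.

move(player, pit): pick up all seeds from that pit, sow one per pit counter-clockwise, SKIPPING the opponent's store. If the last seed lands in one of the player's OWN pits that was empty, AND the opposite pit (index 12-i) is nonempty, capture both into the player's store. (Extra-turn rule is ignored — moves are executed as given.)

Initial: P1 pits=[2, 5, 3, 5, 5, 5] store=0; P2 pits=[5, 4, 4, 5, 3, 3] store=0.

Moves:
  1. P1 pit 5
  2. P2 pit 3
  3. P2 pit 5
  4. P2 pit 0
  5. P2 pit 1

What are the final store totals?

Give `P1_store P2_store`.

Answer: 1 4

Derivation:
Move 1: P1 pit5 -> P1=[2,5,3,5,5,0](1) P2=[6,5,5,6,3,3](0)
Move 2: P2 pit3 -> P1=[3,6,4,5,5,0](1) P2=[6,5,5,0,4,4](1)
Move 3: P2 pit5 -> P1=[4,7,5,5,5,0](1) P2=[6,5,5,0,4,0](2)
Move 4: P2 pit0 -> P1=[4,7,5,5,5,0](1) P2=[0,6,6,1,5,1](3)
Move 5: P2 pit1 -> P1=[5,7,5,5,5,0](1) P2=[0,0,7,2,6,2](4)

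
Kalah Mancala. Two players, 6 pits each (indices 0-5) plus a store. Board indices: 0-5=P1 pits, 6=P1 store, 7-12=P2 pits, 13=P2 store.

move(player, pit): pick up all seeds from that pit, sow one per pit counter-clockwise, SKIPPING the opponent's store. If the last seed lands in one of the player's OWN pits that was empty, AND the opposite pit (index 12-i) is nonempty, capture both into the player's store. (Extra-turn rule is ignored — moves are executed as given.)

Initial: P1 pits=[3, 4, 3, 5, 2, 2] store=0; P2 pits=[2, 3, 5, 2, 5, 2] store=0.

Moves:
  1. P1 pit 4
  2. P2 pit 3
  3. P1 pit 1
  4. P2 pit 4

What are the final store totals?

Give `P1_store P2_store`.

Answer: 1 1

Derivation:
Move 1: P1 pit4 -> P1=[3,4,3,5,0,3](1) P2=[2,3,5,2,5,2](0)
Move 2: P2 pit3 -> P1=[3,4,3,5,0,3](1) P2=[2,3,5,0,6,3](0)
Move 3: P1 pit1 -> P1=[3,0,4,6,1,4](1) P2=[2,3,5,0,6,3](0)
Move 4: P2 pit4 -> P1=[4,1,5,7,1,4](1) P2=[2,3,5,0,0,4](1)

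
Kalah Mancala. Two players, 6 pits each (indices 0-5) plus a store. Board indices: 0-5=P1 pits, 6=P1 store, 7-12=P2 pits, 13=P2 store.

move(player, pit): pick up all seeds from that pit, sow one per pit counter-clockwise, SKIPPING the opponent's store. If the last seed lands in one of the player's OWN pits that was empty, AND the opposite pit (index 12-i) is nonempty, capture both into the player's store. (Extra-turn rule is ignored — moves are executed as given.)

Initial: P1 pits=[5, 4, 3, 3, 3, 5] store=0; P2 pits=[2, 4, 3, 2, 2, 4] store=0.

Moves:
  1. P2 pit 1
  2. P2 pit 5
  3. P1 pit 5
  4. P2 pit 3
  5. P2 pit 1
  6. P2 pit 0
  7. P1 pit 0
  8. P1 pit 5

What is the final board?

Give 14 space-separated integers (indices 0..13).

Move 1: P2 pit1 -> P1=[5,4,3,3,3,5](0) P2=[2,0,4,3,3,5](0)
Move 2: P2 pit5 -> P1=[6,5,4,4,3,5](0) P2=[2,0,4,3,3,0](1)
Move 3: P1 pit5 -> P1=[6,5,4,4,3,0](1) P2=[3,1,5,4,3,0](1)
Move 4: P2 pit3 -> P1=[7,5,4,4,3,0](1) P2=[3,1,5,0,4,1](2)
Move 5: P2 pit1 -> P1=[7,5,4,4,3,0](1) P2=[3,0,6,0,4,1](2)
Move 6: P2 pit0 -> P1=[7,5,0,4,3,0](1) P2=[0,1,7,0,4,1](7)
Move 7: P1 pit0 -> P1=[0,6,1,5,4,1](2) P2=[1,1,7,0,4,1](7)
Move 8: P1 pit5 -> P1=[0,6,1,5,4,0](3) P2=[1,1,7,0,4,1](7)

Answer: 0 6 1 5 4 0 3 1 1 7 0 4 1 7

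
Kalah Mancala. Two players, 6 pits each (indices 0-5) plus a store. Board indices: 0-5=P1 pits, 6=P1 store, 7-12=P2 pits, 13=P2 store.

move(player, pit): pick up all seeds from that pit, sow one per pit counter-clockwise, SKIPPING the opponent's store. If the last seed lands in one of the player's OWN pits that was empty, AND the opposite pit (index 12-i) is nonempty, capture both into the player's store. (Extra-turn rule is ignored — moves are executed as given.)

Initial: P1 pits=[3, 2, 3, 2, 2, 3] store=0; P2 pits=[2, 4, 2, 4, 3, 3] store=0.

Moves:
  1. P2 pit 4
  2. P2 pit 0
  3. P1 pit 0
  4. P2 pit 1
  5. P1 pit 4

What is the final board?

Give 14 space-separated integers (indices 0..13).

Answer: 0 3 4 3 0 4 1 1 0 4 5 1 5 2

Derivation:
Move 1: P2 pit4 -> P1=[4,2,3,2,2,3](0) P2=[2,4,2,4,0,4](1)
Move 2: P2 pit0 -> P1=[4,2,3,2,2,3](0) P2=[0,5,3,4,0,4](1)
Move 3: P1 pit0 -> P1=[0,3,4,3,3,3](0) P2=[0,5,3,4,0,4](1)
Move 4: P2 pit1 -> P1=[0,3,4,3,3,3](0) P2=[0,0,4,5,1,5](2)
Move 5: P1 pit4 -> P1=[0,3,4,3,0,4](1) P2=[1,0,4,5,1,5](2)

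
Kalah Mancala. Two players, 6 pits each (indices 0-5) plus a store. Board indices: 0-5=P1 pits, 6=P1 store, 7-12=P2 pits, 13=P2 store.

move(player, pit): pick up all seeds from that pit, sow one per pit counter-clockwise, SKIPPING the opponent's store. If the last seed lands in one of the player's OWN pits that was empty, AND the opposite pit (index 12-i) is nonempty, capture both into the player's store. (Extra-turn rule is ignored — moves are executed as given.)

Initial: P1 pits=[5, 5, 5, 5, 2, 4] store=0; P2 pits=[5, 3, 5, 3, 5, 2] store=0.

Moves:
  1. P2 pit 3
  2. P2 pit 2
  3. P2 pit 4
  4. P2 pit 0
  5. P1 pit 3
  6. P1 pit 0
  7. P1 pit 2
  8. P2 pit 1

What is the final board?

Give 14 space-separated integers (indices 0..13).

Move 1: P2 pit3 -> P1=[5,5,5,5,2,4](0) P2=[5,3,5,0,6,3](1)
Move 2: P2 pit2 -> P1=[6,5,5,5,2,4](0) P2=[5,3,0,1,7,4](2)
Move 3: P2 pit4 -> P1=[7,6,6,6,3,4](0) P2=[5,3,0,1,0,5](3)
Move 4: P2 pit0 -> P1=[7,6,6,6,3,4](0) P2=[0,4,1,2,1,6](3)
Move 5: P1 pit3 -> P1=[7,6,6,0,4,5](1) P2=[1,5,2,2,1,6](3)
Move 6: P1 pit0 -> P1=[0,7,7,1,5,6](2) P2=[2,5,2,2,1,6](3)
Move 7: P1 pit2 -> P1=[0,7,0,2,6,7](3) P2=[3,6,3,2,1,6](3)
Move 8: P2 pit1 -> P1=[1,7,0,2,6,7](3) P2=[3,0,4,3,2,7](4)

Answer: 1 7 0 2 6 7 3 3 0 4 3 2 7 4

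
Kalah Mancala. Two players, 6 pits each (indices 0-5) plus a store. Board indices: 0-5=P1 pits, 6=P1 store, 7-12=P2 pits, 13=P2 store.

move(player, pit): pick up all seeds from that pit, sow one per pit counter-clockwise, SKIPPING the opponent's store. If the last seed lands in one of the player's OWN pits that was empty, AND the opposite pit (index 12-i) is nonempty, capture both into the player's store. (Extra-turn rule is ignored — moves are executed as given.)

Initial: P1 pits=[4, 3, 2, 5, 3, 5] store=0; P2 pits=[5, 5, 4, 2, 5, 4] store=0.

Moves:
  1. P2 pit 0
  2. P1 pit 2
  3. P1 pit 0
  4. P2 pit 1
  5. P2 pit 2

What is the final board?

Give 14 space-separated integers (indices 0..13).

Move 1: P2 pit0 -> P1=[4,3,2,5,3,5](0) P2=[0,6,5,3,6,5](0)
Move 2: P1 pit2 -> P1=[4,3,0,6,4,5](0) P2=[0,6,5,3,6,5](0)
Move 3: P1 pit0 -> P1=[0,4,1,7,5,5](0) P2=[0,6,5,3,6,5](0)
Move 4: P2 pit1 -> P1=[1,4,1,7,5,5](0) P2=[0,0,6,4,7,6](1)
Move 5: P2 pit2 -> P1=[2,5,1,7,5,5](0) P2=[0,0,0,5,8,7](2)

Answer: 2 5 1 7 5 5 0 0 0 0 5 8 7 2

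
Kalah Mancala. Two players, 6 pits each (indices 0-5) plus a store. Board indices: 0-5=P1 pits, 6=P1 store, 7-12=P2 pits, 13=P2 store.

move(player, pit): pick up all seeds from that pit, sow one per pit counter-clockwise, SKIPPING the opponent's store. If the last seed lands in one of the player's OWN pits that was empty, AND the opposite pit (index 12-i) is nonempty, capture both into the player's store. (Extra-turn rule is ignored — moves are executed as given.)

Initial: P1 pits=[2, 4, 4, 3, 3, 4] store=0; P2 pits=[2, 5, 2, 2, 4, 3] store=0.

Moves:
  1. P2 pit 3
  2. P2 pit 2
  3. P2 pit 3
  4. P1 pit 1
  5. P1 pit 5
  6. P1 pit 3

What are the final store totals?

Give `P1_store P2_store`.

Move 1: P2 pit3 -> P1=[2,4,4,3,3,4](0) P2=[2,5,2,0,5,4](0)
Move 2: P2 pit2 -> P1=[2,4,4,3,3,4](0) P2=[2,5,0,1,6,4](0)
Move 3: P2 pit3 -> P1=[2,4,4,3,3,4](0) P2=[2,5,0,0,7,4](0)
Move 4: P1 pit1 -> P1=[2,0,5,4,4,5](0) P2=[2,5,0,0,7,4](0)
Move 5: P1 pit5 -> P1=[2,0,5,4,4,0](1) P2=[3,6,1,1,7,4](0)
Move 6: P1 pit3 -> P1=[2,0,5,0,5,1](2) P2=[4,6,1,1,7,4](0)

Answer: 2 0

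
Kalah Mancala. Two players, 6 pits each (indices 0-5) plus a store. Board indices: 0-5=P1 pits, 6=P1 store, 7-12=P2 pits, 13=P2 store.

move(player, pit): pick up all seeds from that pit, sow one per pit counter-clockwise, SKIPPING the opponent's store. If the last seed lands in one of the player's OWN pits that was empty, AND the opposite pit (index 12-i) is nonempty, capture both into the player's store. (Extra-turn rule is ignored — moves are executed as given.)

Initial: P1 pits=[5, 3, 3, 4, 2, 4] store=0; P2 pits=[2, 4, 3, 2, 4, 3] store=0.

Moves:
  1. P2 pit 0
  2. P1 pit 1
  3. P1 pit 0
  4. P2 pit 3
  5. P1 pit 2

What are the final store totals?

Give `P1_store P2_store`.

Move 1: P2 pit0 -> P1=[5,3,3,4,2,4](0) P2=[0,5,4,2,4,3](0)
Move 2: P1 pit1 -> P1=[5,0,4,5,3,4](0) P2=[0,5,4,2,4,3](0)
Move 3: P1 pit0 -> P1=[0,1,5,6,4,5](0) P2=[0,5,4,2,4,3](0)
Move 4: P2 pit3 -> P1=[0,1,5,6,4,5](0) P2=[0,5,4,0,5,4](0)
Move 5: P1 pit2 -> P1=[0,1,0,7,5,6](1) P2=[1,5,4,0,5,4](0)

Answer: 1 0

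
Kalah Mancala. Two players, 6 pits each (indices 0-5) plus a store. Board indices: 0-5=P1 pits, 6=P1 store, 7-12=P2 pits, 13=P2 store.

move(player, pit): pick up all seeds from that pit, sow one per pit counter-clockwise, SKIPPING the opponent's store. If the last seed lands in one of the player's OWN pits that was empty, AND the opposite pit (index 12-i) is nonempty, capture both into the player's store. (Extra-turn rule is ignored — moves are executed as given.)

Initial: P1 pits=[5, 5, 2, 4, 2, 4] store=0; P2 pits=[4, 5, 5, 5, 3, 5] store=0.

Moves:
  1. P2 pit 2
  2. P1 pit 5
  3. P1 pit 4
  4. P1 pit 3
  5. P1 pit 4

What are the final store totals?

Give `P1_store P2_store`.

Move 1: P2 pit2 -> P1=[6,5,2,4,2,4](0) P2=[4,5,0,6,4,6](1)
Move 2: P1 pit5 -> P1=[6,5,2,4,2,0](1) P2=[5,6,1,6,4,6](1)
Move 3: P1 pit4 -> P1=[6,5,2,4,0,1](2) P2=[5,6,1,6,4,6](1)
Move 4: P1 pit3 -> P1=[6,5,2,0,1,2](3) P2=[6,6,1,6,4,6](1)
Move 5: P1 pit4 -> P1=[6,5,2,0,0,3](3) P2=[6,6,1,6,4,6](1)

Answer: 3 1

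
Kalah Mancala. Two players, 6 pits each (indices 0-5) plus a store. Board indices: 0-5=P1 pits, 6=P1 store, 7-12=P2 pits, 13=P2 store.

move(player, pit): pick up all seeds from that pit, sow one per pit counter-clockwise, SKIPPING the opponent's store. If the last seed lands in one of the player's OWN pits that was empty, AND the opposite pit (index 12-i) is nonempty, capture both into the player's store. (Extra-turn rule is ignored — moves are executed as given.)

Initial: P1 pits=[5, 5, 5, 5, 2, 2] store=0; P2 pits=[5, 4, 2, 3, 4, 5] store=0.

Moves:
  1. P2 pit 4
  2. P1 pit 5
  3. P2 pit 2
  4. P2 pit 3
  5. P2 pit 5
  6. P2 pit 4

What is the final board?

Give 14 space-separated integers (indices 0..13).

Move 1: P2 pit4 -> P1=[6,6,5,5,2,2](0) P2=[5,4,2,3,0,6](1)
Move 2: P1 pit5 -> P1=[6,6,5,5,2,0](1) P2=[6,4,2,3,0,6](1)
Move 3: P2 pit2 -> P1=[6,0,5,5,2,0](1) P2=[6,4,0,4,0,6](8)
Move 4: P2 pit3 -> P1=[7,0,5,5,2,0](1) P2=[6,4,0,0,1,7](9)
Move 5: P2 pit5 -> P1=[8,1,6,6,3,1](1) P2=[6,4,0,0,1,0](10)
Move 6: P2 pit4 -> P1=[0,1,6,6,3,1](1) P2=[6,4,0,0,0,0](19)

Answer: 0 1 6 6 3 1 1 6 4 0 0 0 0 19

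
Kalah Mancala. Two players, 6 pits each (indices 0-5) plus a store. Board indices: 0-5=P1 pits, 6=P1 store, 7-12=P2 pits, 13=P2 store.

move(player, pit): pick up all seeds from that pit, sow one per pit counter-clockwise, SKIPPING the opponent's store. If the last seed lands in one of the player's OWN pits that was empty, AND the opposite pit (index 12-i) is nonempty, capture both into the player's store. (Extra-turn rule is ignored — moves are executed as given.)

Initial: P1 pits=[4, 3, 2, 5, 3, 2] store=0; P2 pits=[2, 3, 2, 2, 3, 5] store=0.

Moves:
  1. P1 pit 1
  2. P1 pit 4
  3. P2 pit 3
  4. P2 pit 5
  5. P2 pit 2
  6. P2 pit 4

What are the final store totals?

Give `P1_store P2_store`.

Move 1: P1 pit1 -> P1=[4,0,3,6,4,2](0) P2=[2,3,2,2,3,5](0)
Move 2: P1 pit4 -> P1=[4,0,3,6,0,3](1) P2=[3,4,2,2,3,5](0)
Move 3: P2 pit3 -> P1=[4,0,3,6,0,3](1) P2=[3,4,2,0,4,6](0)
Move 4: P2 pit5 -> P1=[5,1,4,7,1,3](1) P2=[3,4,2,0,4,0](1)
Move 5: P2 pit2 -> P1=[5,1,4,7,1,3](1) P2=[3,4,0,1,5,0](1)
Move 6: P2 pit4 -> P1=[6,2,5,7,1,3](1) P2=[3,4,0,1,0,1](2)

Answer: 1 2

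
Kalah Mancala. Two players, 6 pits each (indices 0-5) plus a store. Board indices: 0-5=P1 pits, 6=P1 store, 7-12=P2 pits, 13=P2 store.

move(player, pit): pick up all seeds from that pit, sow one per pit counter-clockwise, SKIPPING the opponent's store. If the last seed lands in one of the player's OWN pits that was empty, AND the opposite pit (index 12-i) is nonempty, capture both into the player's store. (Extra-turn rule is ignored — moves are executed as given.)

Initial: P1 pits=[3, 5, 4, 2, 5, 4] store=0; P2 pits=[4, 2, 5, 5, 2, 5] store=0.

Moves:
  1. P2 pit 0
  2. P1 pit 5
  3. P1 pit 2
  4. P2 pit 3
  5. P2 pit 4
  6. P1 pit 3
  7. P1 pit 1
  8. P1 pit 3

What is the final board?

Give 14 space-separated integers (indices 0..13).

Answer: 5 0 2 0 9 3 4 2 5 7 0 0 7 2

Derivation:
Move 1: P2 pit0 -> P1=[3,5,4,2,5,4](0) P2=[0,3,6,6,3,5](0)
Move 2: P1 pit5 -> P1=[3,5,4,2,5,0](1) P2=[1,4,7,6,3,5](0)
Move 3: P1 pit2 -> P1=[3,5,0,3,6,1](2) P2=[1,4,7,6,3,5](0)
Move 4: P2 pit3 -> P1=[4,6,1,3,6,1](2) P2=[1,4,7,0,4,6](1)
Move 5: P2 pit4 -> P1=[5,7,1,3,6,1](2) P2=[1,4,7,0,0,7](2)
Move 6: P1 pit3 -> P1=[5,7,1,0,7,2](3) P2=[1,4,7,0,0,7](2)
Move 7: P1 pit1 -> P1=[5,0,2,1,8,3](4) P2=[2,5,7,0,0,7](2)
Move 8: P1 pit3 -> P1=[5,0,2,0,9,3](4) P2=[2,5,7,0,0,7](2)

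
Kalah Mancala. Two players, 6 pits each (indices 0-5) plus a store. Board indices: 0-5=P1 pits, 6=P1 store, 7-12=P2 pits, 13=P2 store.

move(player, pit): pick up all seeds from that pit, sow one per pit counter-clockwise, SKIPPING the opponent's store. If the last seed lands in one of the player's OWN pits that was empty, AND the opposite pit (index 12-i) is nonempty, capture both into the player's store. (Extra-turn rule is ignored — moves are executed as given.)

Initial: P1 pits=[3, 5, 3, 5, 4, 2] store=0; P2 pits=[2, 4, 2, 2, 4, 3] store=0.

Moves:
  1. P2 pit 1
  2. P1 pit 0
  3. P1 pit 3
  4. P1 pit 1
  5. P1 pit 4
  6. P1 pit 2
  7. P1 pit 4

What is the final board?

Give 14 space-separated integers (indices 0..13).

Move 1: P2 pit1 -> P1=[3,5,3,5,4,2](0) P2=[2,0,3,3,5,4](0)
Move 2: P1 pit0 -> P1=[0,6,4,6,4,2](0) P2=[2,0,3,3,5,4](0)
Move 3: P1 pit3 -> P1=[0,6,4,0,5,3](1) P2=[3,1,4,3,5,4](0)
Move 4: P1 pit1 -> P1=[0,0,5,1,6,4](2) P2=[4,1,4,3,5,4](0)
Move 5: P1 pit4 -> P1=[0,0,5,1,0,5](3) P2=[5,2,5,4,5,4](0)
Move 6: P1 pit2 -> P1=[0,0,0,2,1,6](4) P2=[6,2,5,4,5,4](0)
Move 7: P1 pit4 -> P1=[0,0,0,2,0,7](4) P2=[6,2,5,4,5,4](0)

Answer: 0 0 0 2 0 7 4 6 2 5 4 5 4 0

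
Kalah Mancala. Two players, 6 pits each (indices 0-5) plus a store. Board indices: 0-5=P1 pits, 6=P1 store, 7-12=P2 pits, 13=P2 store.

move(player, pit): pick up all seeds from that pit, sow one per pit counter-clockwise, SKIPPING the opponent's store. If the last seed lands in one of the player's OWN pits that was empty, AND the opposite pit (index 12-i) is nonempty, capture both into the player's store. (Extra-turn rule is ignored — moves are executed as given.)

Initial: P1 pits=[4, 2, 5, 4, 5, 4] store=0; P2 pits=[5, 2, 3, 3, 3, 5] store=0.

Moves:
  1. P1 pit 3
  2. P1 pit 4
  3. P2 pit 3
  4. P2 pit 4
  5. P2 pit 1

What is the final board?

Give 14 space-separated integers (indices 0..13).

Answer: 6 0 5 0 0 6 2 7 0 5 1 0 7 6

Derivation:
Move 1: P1 pit3 -> P1=[4,2,5,0,6,5](1) P2=[6,2,3,3,3,5](0)
Move 2: P1 pit4 -> P1=[4,2,5,0,0,6](2) P2=[7,3,4,4,3,5](0)
Move 3: P2 pit3 -> P1=[5,2,5,0,0,6](2) P2=[7,3,4,0,4,6](1)
Move 4: P2 pit4 -> P1=[6,3,5,0,0,6](2) P2=[7,3,4,0,0,7](2)
Move 5: P2 pit1 -> P1=[6,0,5,0,0,6](2) P2=[7,0,5,1,0,7](6)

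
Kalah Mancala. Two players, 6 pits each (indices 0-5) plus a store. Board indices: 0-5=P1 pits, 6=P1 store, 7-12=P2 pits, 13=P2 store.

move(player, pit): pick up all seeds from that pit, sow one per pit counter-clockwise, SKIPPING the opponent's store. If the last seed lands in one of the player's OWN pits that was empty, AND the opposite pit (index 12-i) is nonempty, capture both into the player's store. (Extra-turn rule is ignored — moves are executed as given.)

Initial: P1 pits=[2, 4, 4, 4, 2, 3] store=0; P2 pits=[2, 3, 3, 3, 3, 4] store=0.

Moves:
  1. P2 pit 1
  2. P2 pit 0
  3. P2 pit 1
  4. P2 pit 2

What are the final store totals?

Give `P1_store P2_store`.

Move 1: P2 pit1 -> P1=[2,4,4,4,2,3](0) P2=[2,0,4,4,4,4](0)
Move 2: P2 pit0 -> P1=[2,4,4,4,2,3](0) P2=[0,1,5,4,4,4](0)
Move 3: P2 pit1 -> P1=[2,4,4,4,2,3](0) P2=[0,0,6,4,4,4](0)
Move 4: P2 pit2 -> P1=[3,5,4,4,2,3](0) P2=[0,0,0,5,5,5](1)

Answer: 0 1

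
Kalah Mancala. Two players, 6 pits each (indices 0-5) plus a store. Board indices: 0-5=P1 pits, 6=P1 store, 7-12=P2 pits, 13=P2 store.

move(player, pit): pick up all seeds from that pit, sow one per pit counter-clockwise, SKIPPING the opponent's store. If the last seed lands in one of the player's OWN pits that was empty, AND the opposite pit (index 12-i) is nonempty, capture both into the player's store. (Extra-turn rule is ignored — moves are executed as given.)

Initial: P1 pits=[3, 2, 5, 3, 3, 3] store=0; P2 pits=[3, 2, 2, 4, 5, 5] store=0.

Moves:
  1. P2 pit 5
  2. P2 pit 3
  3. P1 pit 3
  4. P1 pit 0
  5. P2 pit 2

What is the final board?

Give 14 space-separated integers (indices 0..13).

Move 1: P2 pit5 -> P1=[4,3,6,4,3,3](0) P2=[3,2,2,4,5,0](1)
Move 2: P2 pit3 -> P1=[5,3,6,4,3,3](0) P2=[3,2,2,0,6,1](2)
Move 3: P1 pit3 -> P1=[5,3,6,0,4,4](1) P2=[4,2,2,0,6,1](2)
Move 4: P1 pit0 -> P1=[0,4,7,1,5,5](1) P2=[4,2,2,0,6,1](2)
Move 5: P2 pit2 -> P1=[0,4,7,1,5,5](1) P2=[4,2,0,1,7,1](2)

Answer: 0 4 7 1 5 5 1 4 2 0 1 7 1 2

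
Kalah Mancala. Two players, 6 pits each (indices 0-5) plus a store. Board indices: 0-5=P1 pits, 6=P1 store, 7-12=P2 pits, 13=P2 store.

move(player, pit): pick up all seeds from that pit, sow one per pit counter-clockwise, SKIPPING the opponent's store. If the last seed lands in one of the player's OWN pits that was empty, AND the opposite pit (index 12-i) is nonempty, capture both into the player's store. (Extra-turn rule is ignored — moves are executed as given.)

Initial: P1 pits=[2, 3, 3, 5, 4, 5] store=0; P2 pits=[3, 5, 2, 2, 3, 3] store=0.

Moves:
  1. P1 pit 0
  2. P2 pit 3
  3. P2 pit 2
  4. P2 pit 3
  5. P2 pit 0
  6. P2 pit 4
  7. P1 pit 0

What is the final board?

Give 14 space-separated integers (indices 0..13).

Move 1: P1 pit0 -> P1=[0,4,4,5,4,5](0) P2=[3,5,2,2,3,3](0)
Move 2: P2 pit3 -> P1=[0,4,4,5,4,5](0) P2=[3,5,2,0,4,4](0)
Move 3: P2 pit2 -> P1=[0,4,4,5,4,5](0) P2=[3,5,0,1,5,4](0)
Move 4: P2 pit3 -> P1=[0,4,4,5,4,5](0) P2=[3,5,0,0,6,4](0)
Move 5: P2 pit0 -> P1=[0,4,0,5,4,5](0) P2=[0,6,1,0,6,4](5)
Move 6: P2 pit4 -> P1=[1,5,1,6,4,5](0) P2=[0,6,1,0,0,5](6)
Move 7: P1 pit0 -> P1=[0,6,1,6,4,5](0) P2=[0,6,1,0,0,5](6)

Answer: 0 6 1 6 4 5 0 0 6 1 0 0 5 6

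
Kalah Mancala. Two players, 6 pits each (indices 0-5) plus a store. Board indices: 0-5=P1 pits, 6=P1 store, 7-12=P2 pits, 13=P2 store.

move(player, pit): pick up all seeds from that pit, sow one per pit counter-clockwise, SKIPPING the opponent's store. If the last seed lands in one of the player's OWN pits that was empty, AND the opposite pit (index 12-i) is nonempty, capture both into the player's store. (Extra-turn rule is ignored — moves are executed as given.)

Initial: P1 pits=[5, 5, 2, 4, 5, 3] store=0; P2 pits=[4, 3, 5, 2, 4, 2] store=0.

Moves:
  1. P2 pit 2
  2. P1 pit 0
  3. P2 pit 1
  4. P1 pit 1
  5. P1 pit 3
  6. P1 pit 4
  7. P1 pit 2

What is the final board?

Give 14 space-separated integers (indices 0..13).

Move 1: P2 pit2 -> P1=[6,5,2,4,5,3](0) P2=[4,3,0,3,5,3](1)
Move 2: P1 pit0 -> P1=[0,6,3,5,6,4](1) P2=[4,3,0,3,5,3](1)
Move 3: P2 pit1 -> P1=[0,6,3,5,6,4](1) P2=[4,0,1,4,6,3](1)
Move 4: P1 pit1 -> P1=[0,0,4,6,7,5](2) P2=[5,0,1,4,6,3](1)
Move 5: P1 pit3 -> P1=[0,0,4,0,8,6](3) P2=[6,1,2,4,6,3](1)
Move 6: P1 pit4 -> P1=[0,0,4,0,0,7](4) P2=[7,2,3,5,7,4](1)
Move 7: P1 pit2 -> P1=[0,0,0,1,1,8](5) P2=[7,2,3,5,7,4](1)

Answer: 0 0 0 1 1 8 5 7 2 3 5 7 4 1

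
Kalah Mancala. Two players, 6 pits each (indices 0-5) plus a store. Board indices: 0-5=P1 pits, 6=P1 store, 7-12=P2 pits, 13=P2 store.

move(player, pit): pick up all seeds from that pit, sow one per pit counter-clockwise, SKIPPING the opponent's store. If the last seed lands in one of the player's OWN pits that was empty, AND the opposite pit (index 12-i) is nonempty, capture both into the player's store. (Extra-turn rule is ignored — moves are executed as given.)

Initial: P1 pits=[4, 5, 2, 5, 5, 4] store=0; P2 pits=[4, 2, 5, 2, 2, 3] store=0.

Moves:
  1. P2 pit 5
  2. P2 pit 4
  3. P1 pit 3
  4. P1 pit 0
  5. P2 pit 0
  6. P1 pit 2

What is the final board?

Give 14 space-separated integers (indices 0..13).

Move 1: P2 pit5 -> P1=[5,6,2,5,5,4](0) P2=[4,2,5,2,2,0](1)
Move 2: P2 pit4 -> P1=[5,6,2,5,5,4](0) P2=[4,2,5,2,0,1](2)
Move 3: P1 pit3 -> P1=[5,6,2,0,6,5](1) P2=[5,3,5,2,0,1](2)
Move 4: P1 pit0 -> P1=[0,7,3,1,7,6](1) P2=[5,3,5,2,0,1](2)
Move 5: P2 pit0 -> P1=[0,7,3,1,7,6](1) P2=[0,4,6,3,1,2](2)
Move 6: P1 pit2 -> P1=[0,7,0,2,8,7](1) P2=[0,4,6,3,1,2](2)

Answer: 0 7 0 2 8 7 1 0 4 6 3 1 2 2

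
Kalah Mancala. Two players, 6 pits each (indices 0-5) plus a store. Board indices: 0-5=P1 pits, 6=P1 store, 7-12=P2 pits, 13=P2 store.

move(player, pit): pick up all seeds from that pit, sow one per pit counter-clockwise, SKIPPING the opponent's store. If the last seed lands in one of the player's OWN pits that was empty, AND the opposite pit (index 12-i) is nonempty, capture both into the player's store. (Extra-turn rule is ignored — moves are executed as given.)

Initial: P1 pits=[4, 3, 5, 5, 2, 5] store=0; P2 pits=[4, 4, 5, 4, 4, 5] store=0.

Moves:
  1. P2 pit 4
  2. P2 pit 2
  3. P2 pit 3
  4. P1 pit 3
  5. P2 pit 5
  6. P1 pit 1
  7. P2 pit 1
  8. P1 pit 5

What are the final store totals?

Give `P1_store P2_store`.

Answer: 3 5

Derivation:
Move 1: P2 pit4 -> P1=[5,4,5,5,2,5](0) P2=[4,4,5,4,0,6](1)
Move 2: P2 pit2 -> P1=[6,4,5,5,2,5](0) P2=[4,4,0,5,1,7](2)
Move 3: P2 pit3 -> P1=[7,5,5,5,2,5](0) P2=[4,4,0,0,2,8](3)
Move 4: P1 pit3 -> P1=[7,5,5,0,3,6](1) P2=[5,5,0,0,2,8](3)
Move 5: P2 pit5 -> P1=[8,6,6,1,4,7](1) P2=[6,5,0,0,2,0](4)
Move 6: P1 pit1 -> P1=[8,0,7,2,5,8](2) P2=[7,5,0,0,2,0](4)
Move 7: P2 pit1 -> P1=[8,0,7,2,5,8](2) P2=[7,0,1,1,3,1](5)
Move 8: P1 pit5 -> P1=[9,0,7,2,5,0](3) P2=[8,1,2,2,4,2](5)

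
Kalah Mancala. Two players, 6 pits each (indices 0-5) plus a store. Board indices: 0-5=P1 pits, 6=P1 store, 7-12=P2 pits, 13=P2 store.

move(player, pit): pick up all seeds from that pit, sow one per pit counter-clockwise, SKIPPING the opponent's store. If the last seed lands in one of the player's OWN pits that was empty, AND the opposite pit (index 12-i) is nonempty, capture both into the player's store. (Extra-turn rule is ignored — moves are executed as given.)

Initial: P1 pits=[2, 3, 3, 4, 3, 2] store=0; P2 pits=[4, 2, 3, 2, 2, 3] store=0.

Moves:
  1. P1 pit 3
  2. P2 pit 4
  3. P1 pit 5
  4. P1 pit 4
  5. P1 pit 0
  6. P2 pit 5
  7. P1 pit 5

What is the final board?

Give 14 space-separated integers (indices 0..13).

Answer: 1 5 5 0 0 0 4 7 4 3 2 0 0 2

Derivation:
Move 1: P1 pit3 -> P1=[2,3,3,0,4,3](1) P2=[5,2,3,2,2,3](0)
Move 2: P2 pit4 -> P1=[2,3,3,0,4,3](1) P2=[5,2,3,2,0,4](1)
Move 3: P1 pit5 -> P1=[2,3,3,0,4,0](2) P2=[6,3,3,2,0,4](1)
Move 4: P1 pit4 -> P1=[2,3,3,0,0,1](3) P2=[7,4,3,2,0,4](1)
Move 5: P1 pit0 -> P1=[0,4,4,0,0,1](3) P2=[7,4,3,2,0,4](1)
Move 6: P2 pit5 -> P1=[1,5,5,0,0,1](3) P2=[7,4,3,2,0,0](2)
Move 7: P1 pit5 -> P1=[1,5,5,0,0,0](4) P2=[7,4,3,2,0,0](2)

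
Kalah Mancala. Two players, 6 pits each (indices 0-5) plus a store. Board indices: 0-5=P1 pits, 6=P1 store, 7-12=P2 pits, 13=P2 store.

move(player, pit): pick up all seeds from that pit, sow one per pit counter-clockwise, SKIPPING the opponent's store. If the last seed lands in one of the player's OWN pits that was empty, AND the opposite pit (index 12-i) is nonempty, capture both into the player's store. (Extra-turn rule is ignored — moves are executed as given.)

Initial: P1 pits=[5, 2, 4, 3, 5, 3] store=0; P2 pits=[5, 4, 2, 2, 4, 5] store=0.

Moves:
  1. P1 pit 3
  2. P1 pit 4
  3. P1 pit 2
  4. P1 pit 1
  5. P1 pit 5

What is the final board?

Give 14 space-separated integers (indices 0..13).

Move 1: P1 pit3 -> P1=[5,2,4,0,6,4](1) P2=[5,4,2,2,4,5](0)
Move 2: P1 pit4 -> P1=[5,2,4,0,0,5](2) P2=[6,5,3,3,4,5](0)
Move 3: P1 pit2 -> P1=[5,2,0,1,1,6](3) P2=[6,5,3,3,4,5](0)
Move 4: P1 pit1 -> P1=[5,0,1,2,1,6](3) P2=[6,5,3,3,4,5](0)
Move 5: P1 pit5 -> P1=[5,0,1,2,1,0](4) P2=[7,6,4,4,5,5](0)

Answer: 5 0 1 2 1 0 4 7 6 4 4 5 5 0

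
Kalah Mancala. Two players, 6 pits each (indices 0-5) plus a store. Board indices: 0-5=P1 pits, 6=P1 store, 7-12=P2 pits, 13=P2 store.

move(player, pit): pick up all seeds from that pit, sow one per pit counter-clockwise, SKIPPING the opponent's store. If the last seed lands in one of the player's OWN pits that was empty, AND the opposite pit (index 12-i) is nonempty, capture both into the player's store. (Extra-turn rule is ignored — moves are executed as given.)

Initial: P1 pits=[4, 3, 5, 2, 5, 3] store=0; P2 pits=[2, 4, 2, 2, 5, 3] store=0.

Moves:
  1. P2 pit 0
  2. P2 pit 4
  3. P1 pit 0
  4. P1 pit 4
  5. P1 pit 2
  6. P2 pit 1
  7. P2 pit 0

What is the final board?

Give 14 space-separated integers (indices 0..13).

Move 1: P2 pit0 -> P1=[4,3,5,2,5,3](0) P2=[0,5,3,2,5,3](0)
Move 2: P2 pit4 -> P1=[5,4,6,2,5,3](0) P2=[0,5,3,2,0,4](1)
Move 3: P1 pit0 -> P1=[0,5,7,3,6,4](0) P2=[0,5,3,2,0,4](1)
Move 4: P1 pit4 -> P1=[0,5,7,3,0,5](1) P2=[1,6,4,3,0,4](1)
Move 5: P1 pit2 -> P1=[0,5,0,4,1,6](2) P2=[2,7,5,3,0,4](1)
Move 6: P2 pit1 -> P1=[1,6,0,4,1,6](2) P2=[2,0,6,4,1,5](2)
Move 7: P2 pit0 -> P1=[1,6,0,4,1,6](2) P2=[0,1,7,4,1,5](2)

Answer: 1 6 0 4 1 6 2 0 1 7 4 1 5 2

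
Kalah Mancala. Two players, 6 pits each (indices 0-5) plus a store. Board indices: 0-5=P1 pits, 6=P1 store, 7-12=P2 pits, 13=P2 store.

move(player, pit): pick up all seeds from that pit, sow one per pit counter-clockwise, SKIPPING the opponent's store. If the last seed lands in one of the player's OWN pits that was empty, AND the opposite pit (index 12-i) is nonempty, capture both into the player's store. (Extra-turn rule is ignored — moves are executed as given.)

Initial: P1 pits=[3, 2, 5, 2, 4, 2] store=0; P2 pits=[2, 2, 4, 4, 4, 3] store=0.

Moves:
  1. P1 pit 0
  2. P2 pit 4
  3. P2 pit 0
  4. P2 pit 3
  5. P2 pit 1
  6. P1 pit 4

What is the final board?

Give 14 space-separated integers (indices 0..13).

Move 1: P1 pit0 -> P1=[0,3,6,3,4,2](0) P2=[2,2,4,4,4,3](0)
Move 2: P2 pit4 -> P1=[1,4,6,3,4,2](0) P2=[2,2,4,4,0,4](1)
Move 3: P2 pit0 -> P1=[1,4,6,3,4,2](0) P2=[0,3,5,4,0,4](1)
Move 4: P2 pit3 -> P1=[2,4,6,3,4,2](0) P2=[0,3,5,0,1,5](2)
Move 5: P2 pit1 -> P1=[2,4,6,3,4,2](0) P2=[0,0,6,1,2,5](2)
Move 6: P1 pit4 -> P1=[2,4,6,3,0,3](1) P2=[1,1,6,1,2,5](2)

Answer: 2 4 6 3 0 3 1 1 1 6 1 2 5 2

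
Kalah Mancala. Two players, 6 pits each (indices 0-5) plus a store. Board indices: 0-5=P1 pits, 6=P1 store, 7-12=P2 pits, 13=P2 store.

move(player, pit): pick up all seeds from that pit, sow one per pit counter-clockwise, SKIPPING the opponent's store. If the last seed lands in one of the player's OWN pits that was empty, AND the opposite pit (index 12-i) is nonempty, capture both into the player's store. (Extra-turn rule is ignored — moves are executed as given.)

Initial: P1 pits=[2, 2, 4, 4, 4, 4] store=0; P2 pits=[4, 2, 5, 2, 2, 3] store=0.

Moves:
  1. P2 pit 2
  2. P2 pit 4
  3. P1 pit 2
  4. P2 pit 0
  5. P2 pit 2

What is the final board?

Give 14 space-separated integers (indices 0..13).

Answer: 4 0 0 5 5 5 1 0 3 0 5 0 5 5

Derivation:
Move 1: P2 pit2 -> P1=[3,2,4,4,4,4](0) P2=[4,2,0,3,3,4](1)
Move 2: P2 pit4 -> P1=[4,2,4,4,4,4](0) P2=[4,2,0,3,0,5](2)
Move 3: P1 pit2 -> P1=[4,2,0,5,5,5](1) P2=[4,2,0,3,0,5](2)
Move 4: P2 pit0 -> P1=[4,0,0,5,5,5](1) P2=[0,3,1,4,0,5](5)
Move 5: P2 pit2 -> P1=[4,0,0,5,5,5](1) P2=[0,3,0,5,0,5](5)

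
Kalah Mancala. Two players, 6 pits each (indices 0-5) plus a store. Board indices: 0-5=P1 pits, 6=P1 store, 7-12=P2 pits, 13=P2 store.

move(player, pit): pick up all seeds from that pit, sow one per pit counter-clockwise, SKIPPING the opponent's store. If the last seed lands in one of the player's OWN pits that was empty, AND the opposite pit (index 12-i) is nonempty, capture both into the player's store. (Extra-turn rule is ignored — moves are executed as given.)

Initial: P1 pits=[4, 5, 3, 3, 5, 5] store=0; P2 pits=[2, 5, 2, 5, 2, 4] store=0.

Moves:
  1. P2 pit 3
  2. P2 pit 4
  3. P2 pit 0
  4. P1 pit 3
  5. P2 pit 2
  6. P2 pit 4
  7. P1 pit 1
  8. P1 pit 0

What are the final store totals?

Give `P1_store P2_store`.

Answer: 3 2

Derivation:
Move 1: P2 pit3 -> P1=[5,6,3,3,5,5](0) P2=[2,5,2,0,3,5](1)
Move 2: P2 pit4 -> P1=[6,6,3,3,5,5](0) P2=[2,5,2,0,0,6](2)
Move 3: P2 pit0 -> P1=[6,6,3,3,5,5](0) P2=[0,6,3,0,0,6](2)
Move 4: P1 pit3 -> P1=[6,6,3,0,6,6](1) P2=[0,6,3,0,0,6](2)
Move 5: P2 pit2 -> P1=[6,6,3,0,6,6](1) P2=[0,6,0,1,1,7](2)
Move 6: P2 pit4 -> P1=[6,6,3,0,6,6](1) P2=[0,6,0,1,0,8](2)
Move 7: P1 pit1 -> P1=[6,0,4,1,7,7](2) P2=[1,6,0,1,0,8](2)
Move 8: P1 pit0 -> P1=[0,1,5,2,8,8](3) P2=[1,6,0,1,0,8](2)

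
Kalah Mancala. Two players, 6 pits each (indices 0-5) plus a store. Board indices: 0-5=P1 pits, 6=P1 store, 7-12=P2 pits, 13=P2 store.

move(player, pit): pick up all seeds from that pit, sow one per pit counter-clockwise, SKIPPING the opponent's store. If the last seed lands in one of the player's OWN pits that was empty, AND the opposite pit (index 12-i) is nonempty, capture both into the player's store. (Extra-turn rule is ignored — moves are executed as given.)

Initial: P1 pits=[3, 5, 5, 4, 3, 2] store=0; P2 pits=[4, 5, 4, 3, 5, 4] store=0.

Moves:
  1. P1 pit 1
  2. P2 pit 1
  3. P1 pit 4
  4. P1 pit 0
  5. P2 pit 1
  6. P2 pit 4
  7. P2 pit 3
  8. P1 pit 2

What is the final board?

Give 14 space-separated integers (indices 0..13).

Move 1: P1 pit1 -> P1=[3,0,6,5,4,3](1) P2=[4,5,4,3,5,4](0)
Move 2: P2 pit1 -> P1=[3,0,6,5,4,3](1) P2=[4,0,5,4,6,5](1)
Move 3: P1 pit4 -> P1=[3,0,6,5,0,4](2) P2=[5,1,5,4,6,5](1)
Move 4: P1 pit0 -> P1=[0,1,7,6,0,4](2) P2=[5,1,5,4,6,5](1)
Move 5: P2 pit1 -> P1=[0,1,7,6,0,4](2) P2=[5,0,6,4,6,5](1)
Move 6: P2 pit4 -> P1=[1,2,8,7,0,4](2) P2=[5,0,6,4,0,6](2)
Move 7: P2 pit3 -> P1=[2,2,8,7,0,4](2) P2=[5,0,6,0,1,7](3)
Move 8: P1 pit2 -> P1=[2,2,0,8,1,5](3) P2=[6,1,7,1,1,7](3)

Answer: 2 2 0 8 1 5 3 6 1 7 1 1 7 3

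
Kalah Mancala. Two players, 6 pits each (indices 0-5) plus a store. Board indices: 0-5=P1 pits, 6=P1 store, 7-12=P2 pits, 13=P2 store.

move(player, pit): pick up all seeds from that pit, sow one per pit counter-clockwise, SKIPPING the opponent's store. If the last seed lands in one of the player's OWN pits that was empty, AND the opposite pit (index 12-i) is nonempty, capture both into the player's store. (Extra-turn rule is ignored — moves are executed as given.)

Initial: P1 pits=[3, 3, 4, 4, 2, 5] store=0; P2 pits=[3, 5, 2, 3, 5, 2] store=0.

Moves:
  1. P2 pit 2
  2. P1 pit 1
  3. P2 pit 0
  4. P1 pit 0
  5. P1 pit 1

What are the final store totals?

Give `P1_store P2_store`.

Answer: 0 0

Derivation:
Move 1: P2 pit2 -> P1=[3,3,4,4,2,5](0) P2=[3,5,0,4,6,2](0)
Move 2: P1 pit1 -> P1=[3,0,5,5,3,5](0) P2=[3,5,0,4,6,2](0)
Move 3: P2 pit0 -> P1=[3,0,5,5,3,5](0) P2=[0,6,1,5,6,2](0)
Move 4: P1 pit0 -> P1=[0,1,6,6,3,5](0) P2=[0,6,1,5,6,2](0)
Move 5: P1 pit1 -> P1=[0,0,7,6,3,5](0) P2=[0,6,1,5,6,2](0)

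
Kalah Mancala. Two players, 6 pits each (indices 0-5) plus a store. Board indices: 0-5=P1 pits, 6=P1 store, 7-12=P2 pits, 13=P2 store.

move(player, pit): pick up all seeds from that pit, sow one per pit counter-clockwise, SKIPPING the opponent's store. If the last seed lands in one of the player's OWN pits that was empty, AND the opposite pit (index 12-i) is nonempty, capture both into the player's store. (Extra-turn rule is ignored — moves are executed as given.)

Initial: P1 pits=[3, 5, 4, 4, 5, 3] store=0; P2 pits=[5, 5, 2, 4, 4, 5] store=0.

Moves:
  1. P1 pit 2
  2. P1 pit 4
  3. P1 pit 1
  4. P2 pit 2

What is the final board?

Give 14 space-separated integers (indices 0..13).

Answer: 3 0 1 6 1 6 3 6 6 0 6 5 6 0

Derivation:
Move 1: P1 pit2 -> P1=[3,5,0,5,6,4](1) P2=[5,5,2,4,4,5](0)
Move 2: P1 pit4 -> P1=[3,5,0,5,0,5](2) P2=[6,6,3,5,4,5](0)
Move 3: P1 pit1 -> P1=[3,0,1,6,1,6](3) P2=[6,6,3,5,4,5](0)
Move 4: P2 pit2 -> P1=[3,0,1,6,1,6](3) P2=[6,6,0,6,5,6](0)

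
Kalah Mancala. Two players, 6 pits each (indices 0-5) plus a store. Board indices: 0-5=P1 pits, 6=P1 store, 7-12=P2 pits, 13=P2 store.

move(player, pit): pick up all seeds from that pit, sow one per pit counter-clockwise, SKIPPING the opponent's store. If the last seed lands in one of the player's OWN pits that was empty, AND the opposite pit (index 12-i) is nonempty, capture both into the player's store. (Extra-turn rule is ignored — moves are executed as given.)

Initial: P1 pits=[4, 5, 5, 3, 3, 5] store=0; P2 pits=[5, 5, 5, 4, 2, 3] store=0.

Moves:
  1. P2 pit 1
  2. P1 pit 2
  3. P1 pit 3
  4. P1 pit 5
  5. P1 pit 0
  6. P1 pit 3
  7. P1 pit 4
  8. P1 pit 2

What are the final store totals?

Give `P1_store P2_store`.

Answer: 13 1

Derivation:
Move 1: P2 pit1 -> P1=[4,5,5,3,3,5](0) P2=[5,0,6,5,3,4](1)
Move 2: P1 pit2 -> P1=[4,5,0,4,4,6](1) P2=[6,0,6,5,3,4](1)
Move 3: P1 pit3 -> P1=[4,5,0,0,5,7](2) P2=[7,0,6,5,3,4](1)
Move 4: P1 pit5 -> P1=[4,5,0,0,5,0](3) P2=[8,1,7,6,4,5](1)
Move 5: P1 pit0 -> P1=[0,6,1,1,6,0](3) P2=[8,1,7,6,4,5](1)
Move 6: P1 pit3 -> P1=[0,6,1,0,7,0](3) P2=[8,1,7,6,4,5](1)
Move 7: P1 pit4 -> P1=[0,6,1,0,0,1](4) P2=[9,2,8,7,5,5](1)
Move 8: P1 pit2 -> P1=[0,6,0,0,0,1](13) P2=[9,2,0,7,5,5](1)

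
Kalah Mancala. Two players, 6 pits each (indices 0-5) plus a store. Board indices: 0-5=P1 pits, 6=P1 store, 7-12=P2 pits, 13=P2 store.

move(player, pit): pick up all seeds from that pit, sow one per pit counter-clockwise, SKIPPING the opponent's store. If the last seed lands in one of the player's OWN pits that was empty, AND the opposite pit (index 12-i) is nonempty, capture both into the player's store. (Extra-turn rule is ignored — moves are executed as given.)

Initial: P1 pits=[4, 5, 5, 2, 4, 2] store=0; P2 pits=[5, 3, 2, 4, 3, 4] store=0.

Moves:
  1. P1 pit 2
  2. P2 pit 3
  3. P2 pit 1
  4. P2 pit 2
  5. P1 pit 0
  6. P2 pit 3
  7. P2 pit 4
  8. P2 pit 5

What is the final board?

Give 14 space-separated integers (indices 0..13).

Move 1: P1 pit2 -> P1=[4,5,0,3,5,3](1) P2=[6,3,2,4,3,4](0)
Move 2: P2 pit3 -> P1=[5,5,0,3,5,3](1) P2=[6,3,2,0,4,5](1)
Move 3: P2 pit1 -> P1=[5,5,0,3,5,3](1) P2=[6,0,3,1,5,5](1)
Move 4: P2 pit2 -> P1=[5,5,0,3,5,3](1) P2=[6,0,0,2,6,6](1)
Move 5: P1 pit0 -> P1=[0,6,1,4,6,4](1) P2=[6,0,0,2,6,6](1)
Move 6: P2 pit3 -> P1=[0,6,1,4,6,4](1) P2=[6,0,0,0,7,7](1)
Move 7: P2 pit4 -> P1=[1,7,2,5,7,4](1) P2=[6,0,0,0,0,8](2)
Move 8: P2 pit5 -> P1=[2,8,3,6,8,5](1) P2=[7,0,0,0,0,0](3)

Answer: 2 8 3 6 8 5 1 7 0 0 0 0 0 3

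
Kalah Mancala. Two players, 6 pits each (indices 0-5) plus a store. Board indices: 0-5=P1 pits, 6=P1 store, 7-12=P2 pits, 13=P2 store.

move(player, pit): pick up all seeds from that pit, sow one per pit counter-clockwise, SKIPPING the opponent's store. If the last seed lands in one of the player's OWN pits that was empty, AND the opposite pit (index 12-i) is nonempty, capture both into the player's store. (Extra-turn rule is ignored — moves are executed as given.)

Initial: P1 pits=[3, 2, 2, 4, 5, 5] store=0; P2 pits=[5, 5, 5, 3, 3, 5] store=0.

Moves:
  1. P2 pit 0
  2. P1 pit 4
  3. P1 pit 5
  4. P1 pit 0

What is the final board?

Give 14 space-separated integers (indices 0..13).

Move 1: P2 pit0 -> P1=[3,2,2,4,5,5](0) P2=[0,6,6,4,4,6](0)
Move 2: P1 pit4 -> P1=[3,2,2,4,0,6](1) P2=[1,7,7,4,4,6](0)
Move 3: P1 pit5 -> P1=[3,2,2,4,0,0](2) P2=[2,8,8,5,5,6](0)
Move 4: P1 pit0 -> P1=[0,3,3,5,0,0](2) P2=[2,8,8,5,5,6](0)

Answer: 0 3 3 5 0 0 2 2 8 8 5 5 6 0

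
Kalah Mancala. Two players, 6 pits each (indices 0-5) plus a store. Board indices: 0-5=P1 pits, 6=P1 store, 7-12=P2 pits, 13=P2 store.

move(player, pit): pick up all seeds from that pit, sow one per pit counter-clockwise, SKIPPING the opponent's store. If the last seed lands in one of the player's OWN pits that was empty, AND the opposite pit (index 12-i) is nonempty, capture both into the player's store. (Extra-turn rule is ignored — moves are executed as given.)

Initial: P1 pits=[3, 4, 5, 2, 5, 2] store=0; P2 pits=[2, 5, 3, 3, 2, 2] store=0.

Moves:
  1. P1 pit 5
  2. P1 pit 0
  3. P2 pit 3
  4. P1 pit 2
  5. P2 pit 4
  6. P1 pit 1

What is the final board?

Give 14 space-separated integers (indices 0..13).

Move 1: P1 pit5 -> P1=[3,4,5,2,5,0](1) P2=[3,5,3,3,2,2](0)
Move 2: P1 pit0 -> P1=[0,5,6,3,5,0](1) P2=[3,5,3,3,2,2](0)
Move 3: P2 pit3 -> P1=[0,5,6,3,5,0](1) P2=[3,5,3,0,3,3](1)
Move 4: P1 pit2 -> P1=[0,5,0,4,6,1](2) P2=[4,6,3,0,3,3](1)
Move 5: P2 pit4 -> P1=[1,5,0,4,6,1](2) P2=[4,6,3,0,0,4](2)
Move 6: P1 pit1 -> P1=[1,0,1,5,7,2](3) P2=[4,6,3,0,0,4](2)

Answer: 1 0 1 5 7 2 3 4 6 3 0 0 4 2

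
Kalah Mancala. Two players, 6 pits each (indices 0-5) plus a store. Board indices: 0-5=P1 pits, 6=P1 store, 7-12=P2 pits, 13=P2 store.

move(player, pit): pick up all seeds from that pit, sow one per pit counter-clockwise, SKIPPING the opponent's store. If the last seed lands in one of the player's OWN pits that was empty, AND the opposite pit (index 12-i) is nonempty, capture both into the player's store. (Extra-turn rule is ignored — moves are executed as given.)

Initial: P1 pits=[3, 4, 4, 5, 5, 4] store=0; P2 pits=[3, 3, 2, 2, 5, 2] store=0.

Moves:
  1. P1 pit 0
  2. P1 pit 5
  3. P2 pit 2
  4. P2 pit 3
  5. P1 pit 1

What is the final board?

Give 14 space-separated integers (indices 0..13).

Move 1: P1 pit0 -> P1=[0,5,5,6,5,4](0) P2=[3,3,2,2,5,2](0)
Move 2: P1 pit5 -> P1=[0,5,5,6,5,0](1) P2=[4,4,3,2,5,2](0)
Move 3: P2 pit2 -> P1=[0,5,5,6,5,0](1) P2=[4,4,0,3,6,3](0)
Move 4: P2 pit3 -> P1=[0,5,5,6,5,0](1) P2=[4,4,0,0,7,4](1)
Move 5: P1 pit1 -> P1=[0,0,6,7,6,1](2) P2=[4,4,0,0,7,4](1)

Answer: 0 0 6 7 6 1 2 4 4 0 0 7 4 1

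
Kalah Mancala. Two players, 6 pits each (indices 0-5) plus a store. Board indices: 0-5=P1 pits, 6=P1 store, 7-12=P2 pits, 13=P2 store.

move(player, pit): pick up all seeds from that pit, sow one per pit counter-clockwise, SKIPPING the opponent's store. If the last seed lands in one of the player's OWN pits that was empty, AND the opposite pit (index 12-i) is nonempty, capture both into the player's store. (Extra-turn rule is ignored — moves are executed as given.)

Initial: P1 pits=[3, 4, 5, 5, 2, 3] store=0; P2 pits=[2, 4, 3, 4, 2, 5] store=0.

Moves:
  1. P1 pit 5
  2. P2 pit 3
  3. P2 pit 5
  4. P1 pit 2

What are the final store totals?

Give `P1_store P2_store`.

Answer: 2 2

Derivation:
Move 1: P1 pit5 -> P1=[3,4,5,5,2,0](1) P2=[3,5,3,4,2,5](0)
Move 2: P2 pit3 -> P1=[4,4,5,5,2,0](1) P2=[3,5,3,0,3,6](1)
Move 3: P2 pit5 -> P1=[5,5,6,6,3,0](1) P2=[3,5,3,0,3,0](2)
Move 4: P1 pit2 -> P1=[5,5,0,7,4,1](2) P2=[4,6,3,0,3,0](2)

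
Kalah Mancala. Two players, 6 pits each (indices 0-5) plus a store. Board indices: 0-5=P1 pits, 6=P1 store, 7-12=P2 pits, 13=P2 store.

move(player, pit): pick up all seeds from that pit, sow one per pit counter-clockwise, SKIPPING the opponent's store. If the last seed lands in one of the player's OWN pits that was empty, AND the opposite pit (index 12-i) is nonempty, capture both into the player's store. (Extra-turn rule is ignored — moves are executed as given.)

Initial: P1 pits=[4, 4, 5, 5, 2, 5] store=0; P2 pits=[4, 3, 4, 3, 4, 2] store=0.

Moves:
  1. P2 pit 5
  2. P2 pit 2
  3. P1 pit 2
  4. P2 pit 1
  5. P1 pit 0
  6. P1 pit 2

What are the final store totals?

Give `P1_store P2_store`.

Answer: 1 2

Derivation:
Move 1: P2 pit5 -> P1=[5,4,5,5,2,5](0) P2=[4,3,4,3,4,0](1)
Move 2: P2 pit2 -> P1=[5,4,5,5,2,5](0) P2=[4,3,0,4,5,1](2)
Move 3: P1 pit2 -> P1=[5,4,0,6,3,6](1) P2=[5,3,0,4,5,1](2)
Move 4: P2 pit1 -> P1=[5,4,0,6,3,6](1) P2=[5,0,1,5,6,1](2)
Move 5: P1 pit0 -> P1=[0,5,1,7,4,7](1) P2=[5,0,1,5,6,1](2)
Move 6: P1 pit2 -> P1=[0,5,0,8,4,7](1) P2=[5,0,1,5,6,1](2)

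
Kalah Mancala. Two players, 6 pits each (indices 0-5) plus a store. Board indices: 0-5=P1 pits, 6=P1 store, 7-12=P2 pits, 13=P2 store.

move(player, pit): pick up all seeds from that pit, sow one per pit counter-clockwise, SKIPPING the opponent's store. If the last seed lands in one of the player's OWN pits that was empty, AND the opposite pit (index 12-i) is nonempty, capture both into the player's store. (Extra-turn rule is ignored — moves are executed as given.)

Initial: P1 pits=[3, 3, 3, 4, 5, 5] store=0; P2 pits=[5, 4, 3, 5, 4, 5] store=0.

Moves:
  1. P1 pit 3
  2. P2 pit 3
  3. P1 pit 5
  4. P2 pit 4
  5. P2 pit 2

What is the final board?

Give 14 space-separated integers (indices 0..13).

Answer: 5 5 4 1 6 0 2 7 5 0 2 1 8 3

Derivation:
Move 1: P1 pit3 -> P1=[3,3,3,0,6,6](1) P2=[6,4,3,5,4,5](0)
Move 2: P2 pit3 -> P1=[4,4,3,0,6,6](1) P2=[6,4,3,0,5,6](1)
Move 3: P1 pit5 -> P1=[4,4,3,0,6,0](2) P2=[7,5,4,1,6,6](1)
Move 4: P2 pit4 -> P1=[5,5,4,1,6,0](2) P2=[7,5,4,1,0,7](2)
Move 5: P2 pit2 -> P1=[5,5,4,1,6,0](2) P2=[7,5,0,2,1,8](3)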